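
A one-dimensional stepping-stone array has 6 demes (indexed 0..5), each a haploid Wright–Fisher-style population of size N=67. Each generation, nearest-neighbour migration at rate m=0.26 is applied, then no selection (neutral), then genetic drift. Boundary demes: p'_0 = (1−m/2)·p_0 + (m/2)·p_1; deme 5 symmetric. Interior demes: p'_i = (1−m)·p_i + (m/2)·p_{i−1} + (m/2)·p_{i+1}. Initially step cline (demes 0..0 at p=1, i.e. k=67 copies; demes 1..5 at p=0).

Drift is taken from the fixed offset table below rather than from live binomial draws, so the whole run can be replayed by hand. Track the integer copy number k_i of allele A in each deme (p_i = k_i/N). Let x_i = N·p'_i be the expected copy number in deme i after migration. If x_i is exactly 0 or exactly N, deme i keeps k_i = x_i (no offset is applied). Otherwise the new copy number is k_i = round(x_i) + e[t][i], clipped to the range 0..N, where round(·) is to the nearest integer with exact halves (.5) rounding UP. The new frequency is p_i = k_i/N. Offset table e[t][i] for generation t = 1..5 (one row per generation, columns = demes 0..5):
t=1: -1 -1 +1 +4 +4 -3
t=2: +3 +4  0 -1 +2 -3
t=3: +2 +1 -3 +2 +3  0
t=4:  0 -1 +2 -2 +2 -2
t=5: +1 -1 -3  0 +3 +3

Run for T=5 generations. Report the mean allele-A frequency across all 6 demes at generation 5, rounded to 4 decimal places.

t=0: k=[67 0 0 0 0 0]
t=1: x=[58.2900 8.7100 0.0000 0.0000 0.0000 0.0000] k=[57 8 0 0 0 0]
t=2: x=[50.6300 13.3300 1.0400 0.0000 0.0000 0.0000] k=[54 17 1 0 0 0]
t=3: x=[49.1900 19.7300 2.9500 0.1300 0.0000 0.0000] k=[51 21 0 2 0 0]
t=4: x=[47.1000 22.1700 2.9900 1.4800 0.2600 0.0000] k=[47 21 5 0 2 0]
t=5: x=[43.6200 22.3000 6.4300 0.9100 1.4800 0.2600] k=[45 21 3 1 4 3]

0.1915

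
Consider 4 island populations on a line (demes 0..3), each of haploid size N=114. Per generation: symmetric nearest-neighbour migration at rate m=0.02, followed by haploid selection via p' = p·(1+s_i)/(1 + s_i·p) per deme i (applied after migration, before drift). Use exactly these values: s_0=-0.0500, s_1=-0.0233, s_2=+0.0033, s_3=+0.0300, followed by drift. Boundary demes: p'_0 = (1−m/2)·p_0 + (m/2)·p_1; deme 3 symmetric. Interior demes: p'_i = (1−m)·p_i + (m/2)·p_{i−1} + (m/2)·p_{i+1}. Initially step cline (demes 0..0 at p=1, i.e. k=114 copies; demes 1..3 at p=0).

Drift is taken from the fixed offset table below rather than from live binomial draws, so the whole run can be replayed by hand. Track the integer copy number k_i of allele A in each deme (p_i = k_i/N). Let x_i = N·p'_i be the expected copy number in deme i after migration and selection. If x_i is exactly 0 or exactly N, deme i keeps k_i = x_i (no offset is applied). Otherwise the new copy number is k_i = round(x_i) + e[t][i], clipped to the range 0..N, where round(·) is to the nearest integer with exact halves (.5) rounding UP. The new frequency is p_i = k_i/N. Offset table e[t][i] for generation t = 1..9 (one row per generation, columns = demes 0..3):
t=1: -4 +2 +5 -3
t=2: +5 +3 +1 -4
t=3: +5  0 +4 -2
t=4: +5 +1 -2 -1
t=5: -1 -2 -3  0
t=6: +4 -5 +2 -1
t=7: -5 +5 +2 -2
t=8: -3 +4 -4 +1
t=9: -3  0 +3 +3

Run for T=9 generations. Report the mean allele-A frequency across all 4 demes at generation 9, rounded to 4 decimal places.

t=0: k=[114 0 0 0]
t=1: x=[112.8006 1.1137 0.0000 0.0000] k=[109 3 0 0]
t=2: x=[107.6388 3.9393 0.0301 0.0000] k=[113 7 1 0]
t=3: x=[111.8336 7.8264 1.0534 0.0103] k=[114 8 5 0]
t=4: x=[112.8848 8.8359 4.9957 0.0515] k=[114 10 3 0]
t=5: x=[112.9058 10.7385 3.0498 0.0309] k=[112 9 0 0]
t=6: x=[110.8150 9.7282 0.0903 0.0000] k=[114 5 2 0]
t=7: x=[112.8532 5.9261 2.0165 0.0206] k=[108 11 4 0]
t=8: x=[106.6867 11.6511 4.0428 0.0412] k=[104 16 0 1]
t=9: x=[102.6046 16.3864 0.1706 1.0194] k=[100 16 3 4]

0.2697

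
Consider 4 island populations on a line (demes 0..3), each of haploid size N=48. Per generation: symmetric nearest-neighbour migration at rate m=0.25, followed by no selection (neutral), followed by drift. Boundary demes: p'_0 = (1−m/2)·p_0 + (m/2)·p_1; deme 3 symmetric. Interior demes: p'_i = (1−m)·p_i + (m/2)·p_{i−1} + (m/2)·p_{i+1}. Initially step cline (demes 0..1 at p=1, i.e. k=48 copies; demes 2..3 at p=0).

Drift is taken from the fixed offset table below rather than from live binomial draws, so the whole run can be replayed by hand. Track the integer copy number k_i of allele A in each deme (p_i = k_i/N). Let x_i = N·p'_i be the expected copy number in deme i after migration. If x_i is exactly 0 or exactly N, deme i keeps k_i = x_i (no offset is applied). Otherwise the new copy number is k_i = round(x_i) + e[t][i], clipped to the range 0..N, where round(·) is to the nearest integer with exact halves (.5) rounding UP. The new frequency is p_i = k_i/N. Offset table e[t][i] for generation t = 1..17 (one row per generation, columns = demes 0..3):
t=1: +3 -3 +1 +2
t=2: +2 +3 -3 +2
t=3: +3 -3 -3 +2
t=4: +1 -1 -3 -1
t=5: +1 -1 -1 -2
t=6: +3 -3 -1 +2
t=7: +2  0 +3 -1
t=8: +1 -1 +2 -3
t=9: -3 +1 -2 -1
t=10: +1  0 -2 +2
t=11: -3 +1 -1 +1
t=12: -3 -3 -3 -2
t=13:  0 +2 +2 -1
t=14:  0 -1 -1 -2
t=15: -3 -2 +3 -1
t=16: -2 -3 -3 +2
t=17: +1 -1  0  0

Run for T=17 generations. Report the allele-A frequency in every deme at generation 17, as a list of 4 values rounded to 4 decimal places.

[0.5208, 0.3958, 0.3125, 0.2500]

t=0: k=[48 48 0 0]
t=1: x=[48.0000 42.0000 6.0000 0.0000] k=[48 39 7 0]
t=2: x=[46.8750 36.1250 10.1250 0.8750] k=[48 39 7 3]
t=3: x=[46.8750 36.1250 10.5000 3.5000] k=[48 33 8 6]
t=4: x=[46.1250 31.7500 10.8750 6.2500] k=[47 31 8 5]
t=5: x=[45.0000 30.1250 10.5000 5.3750] k=[46 29 10 3]
t=6: x=[43.8750 28.7500 11.5000 3.8750] k=[47 26 11 6]
t=7: x=[44.3750 26.7500 12.2500 6.6250] k=[46 27 15 6]
t=8: x=[43.6250 27.8750 15.3750 7.1250] k=[45 27 17 4]
t=9: x=[42.7500 28.0000 16.6250 5.6250] k=[40 29 15 5]
t=10: x=[38.6250 28.6250 15.5000 6.2500] k=[40 29 14 8]
t=11: x=[38.6250 28.5000 15.1250 8.7500] k=[36 30 14 10]
t=12: x=[35.2500 28.7500 15.5000 10.5000] k=[32 26 13 9]
t=13: x=[31.2500 25.1250 14.1250 9.5000] k=[31 27 16 9]
t=14: x=[30.5000 26.1250 16.5000 9.8750] k=[31 25 16 8]
t=15: x=[30.2500 24.6250 16.1250 9.0000] k=[27 23 19 8]
t=16: x=[26.5000 23.0000 18.1250 9.3750] k=[25 20 15 11]
t=17: x=[24.3750 20.0000 15.1250 11.5000] k=[25 19 15 12]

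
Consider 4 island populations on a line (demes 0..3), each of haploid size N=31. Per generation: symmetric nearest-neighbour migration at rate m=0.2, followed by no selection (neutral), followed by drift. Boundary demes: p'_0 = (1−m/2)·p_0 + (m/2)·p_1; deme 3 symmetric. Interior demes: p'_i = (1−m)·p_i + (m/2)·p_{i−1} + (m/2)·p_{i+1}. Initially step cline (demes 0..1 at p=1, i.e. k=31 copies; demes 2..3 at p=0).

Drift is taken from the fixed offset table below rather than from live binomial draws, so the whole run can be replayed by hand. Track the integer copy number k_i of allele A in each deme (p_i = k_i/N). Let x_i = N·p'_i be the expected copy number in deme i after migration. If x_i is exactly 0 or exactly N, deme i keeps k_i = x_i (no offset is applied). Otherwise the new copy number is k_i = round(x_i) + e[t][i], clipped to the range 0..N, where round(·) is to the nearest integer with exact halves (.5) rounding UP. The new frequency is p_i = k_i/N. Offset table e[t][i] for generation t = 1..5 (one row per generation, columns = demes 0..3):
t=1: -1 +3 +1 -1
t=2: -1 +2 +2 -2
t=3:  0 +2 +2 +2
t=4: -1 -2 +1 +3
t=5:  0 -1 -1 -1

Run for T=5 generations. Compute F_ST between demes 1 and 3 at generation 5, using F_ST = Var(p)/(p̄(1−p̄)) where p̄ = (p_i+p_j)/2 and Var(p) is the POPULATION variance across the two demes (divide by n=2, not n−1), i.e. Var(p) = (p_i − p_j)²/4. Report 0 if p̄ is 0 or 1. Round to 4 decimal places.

0.3007

t=0: k=[31 31 0 0]
t=1: x=[31.0000 27.9000 3.1000 0.0000] k=[31 31 4 0]
t=2: x=[31.0000 28.3000 6.3000 0.4000] k=[31 30 8 0]
t=3: x=[30.9000 27.9000 9.4000 0.8000] k=[31 30 11 3]
t=4: x=[30.9000 28.2000 12.1000 3.8000] k=[30 26 13 7]
t=5: x=[29.6000 25.1000 13.7000 7.6000] k=[30 24 13 7]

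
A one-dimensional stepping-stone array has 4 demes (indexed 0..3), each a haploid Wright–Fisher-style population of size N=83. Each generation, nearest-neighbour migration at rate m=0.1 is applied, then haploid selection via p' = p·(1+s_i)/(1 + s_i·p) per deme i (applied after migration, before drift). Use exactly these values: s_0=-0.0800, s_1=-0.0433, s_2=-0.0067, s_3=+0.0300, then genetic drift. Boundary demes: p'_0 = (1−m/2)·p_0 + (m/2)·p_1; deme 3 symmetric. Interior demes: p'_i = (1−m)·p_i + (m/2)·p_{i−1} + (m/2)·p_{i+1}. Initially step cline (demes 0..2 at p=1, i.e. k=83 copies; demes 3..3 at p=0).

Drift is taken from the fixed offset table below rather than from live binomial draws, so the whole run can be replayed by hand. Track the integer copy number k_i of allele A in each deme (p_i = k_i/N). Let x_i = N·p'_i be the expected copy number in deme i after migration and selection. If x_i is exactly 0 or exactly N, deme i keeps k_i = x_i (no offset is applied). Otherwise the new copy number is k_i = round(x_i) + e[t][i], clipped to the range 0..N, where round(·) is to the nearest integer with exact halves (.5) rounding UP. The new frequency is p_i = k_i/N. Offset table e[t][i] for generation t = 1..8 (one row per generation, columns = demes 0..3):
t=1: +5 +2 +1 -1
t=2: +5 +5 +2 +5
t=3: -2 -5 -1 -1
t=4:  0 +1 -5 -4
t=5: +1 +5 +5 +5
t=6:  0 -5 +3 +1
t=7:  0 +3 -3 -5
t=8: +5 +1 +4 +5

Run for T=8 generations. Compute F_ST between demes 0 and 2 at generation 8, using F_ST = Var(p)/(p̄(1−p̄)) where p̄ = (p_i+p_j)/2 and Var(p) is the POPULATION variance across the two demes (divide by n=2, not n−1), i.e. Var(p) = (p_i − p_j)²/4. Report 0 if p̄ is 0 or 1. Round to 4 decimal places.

0.0993

t=0: k=[83 83 83 0]
t=1: x=[83.0000 83.0000 78.8234 4.2681] k=[83 83 80 3]
t=2: x=[83.0000 82.8432 76.2585 7.0381] k=[83 83 78 12]
t=3: x=[83.0000 82.7387 74.9010 15.6723] k=[83 78 74 15]
t=4: x=[82.7283 77.8399 71.1820 18.3693] k=[83 79 66 14]
t=5: x=[82.7827 78.3599 63.9515 16.9960] k=[83 83 69 22]
t=6: x=[83.0000 82.2686 67.2645 24.8617] k=[83 77 70 26]
t=7: x=[82.6740 76.6970 68.0679 28.7529] k=[83 80 65 24]
t=8: x=[82.8370 79.2444 63.6002 26.5812] k=[83 80 68 32]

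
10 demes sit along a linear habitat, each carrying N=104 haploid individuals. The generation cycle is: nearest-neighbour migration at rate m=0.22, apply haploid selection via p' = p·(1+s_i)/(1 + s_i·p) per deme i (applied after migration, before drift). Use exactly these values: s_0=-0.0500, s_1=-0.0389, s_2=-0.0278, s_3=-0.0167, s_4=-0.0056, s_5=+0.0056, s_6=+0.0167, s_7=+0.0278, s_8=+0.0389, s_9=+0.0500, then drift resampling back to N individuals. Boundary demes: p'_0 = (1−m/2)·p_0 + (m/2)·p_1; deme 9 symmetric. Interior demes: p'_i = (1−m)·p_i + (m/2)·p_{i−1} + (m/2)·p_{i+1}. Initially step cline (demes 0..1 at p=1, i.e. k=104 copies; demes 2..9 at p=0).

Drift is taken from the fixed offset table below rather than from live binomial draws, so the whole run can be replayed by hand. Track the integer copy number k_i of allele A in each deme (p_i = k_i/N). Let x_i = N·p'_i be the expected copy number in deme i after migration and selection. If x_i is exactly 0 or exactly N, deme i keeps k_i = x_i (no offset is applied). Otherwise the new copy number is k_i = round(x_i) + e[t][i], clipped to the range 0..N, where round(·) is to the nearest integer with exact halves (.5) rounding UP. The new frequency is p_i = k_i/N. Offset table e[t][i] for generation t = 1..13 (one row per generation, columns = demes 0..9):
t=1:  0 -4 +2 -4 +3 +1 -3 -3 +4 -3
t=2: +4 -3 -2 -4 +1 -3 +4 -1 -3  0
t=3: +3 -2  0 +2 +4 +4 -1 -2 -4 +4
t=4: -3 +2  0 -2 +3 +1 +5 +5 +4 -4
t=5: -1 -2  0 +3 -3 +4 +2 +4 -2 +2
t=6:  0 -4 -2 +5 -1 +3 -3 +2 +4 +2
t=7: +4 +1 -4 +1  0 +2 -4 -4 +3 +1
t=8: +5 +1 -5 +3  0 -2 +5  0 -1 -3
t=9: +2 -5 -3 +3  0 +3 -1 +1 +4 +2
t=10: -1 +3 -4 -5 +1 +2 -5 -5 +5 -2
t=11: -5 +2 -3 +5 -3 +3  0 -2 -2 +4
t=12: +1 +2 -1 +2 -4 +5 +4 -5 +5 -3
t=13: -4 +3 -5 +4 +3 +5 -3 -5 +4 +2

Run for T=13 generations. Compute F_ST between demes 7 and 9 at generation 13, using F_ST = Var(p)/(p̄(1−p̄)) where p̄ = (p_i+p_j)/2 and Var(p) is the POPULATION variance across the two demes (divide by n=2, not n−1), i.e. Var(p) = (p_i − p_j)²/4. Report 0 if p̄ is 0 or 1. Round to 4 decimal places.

0.0246

t=0: k=[104 104 0 0 0 0 0 0 0 0]
t=1: x=[104.0000 92.1497 11.1561 0.0000 0.0000 0.0000 0.0000 0.0000 0.0000 0.0000] k=[104 88 13 0 0 0 0 0 0 0]
t=2: x=[102.1490 80.8028 19.3716 1.4064 0.0000 0.0000 0.0000 0.0000 0.0000 0.0000] k=[104 78 17 0 0 0 0 0 0 0]
t=3: x=[100.9938 73.2985 21.3575 1.8393 0.0000 0.0000 0.0000 0.0000 0.0000 0.0000] k=[104 71 21 4 0 0 0 0 0 0]
t=4: x=[100.1860 68.2044 24.1040 5.3440 0.4375 0.0000 0.0000 0.0000 0.0000 0.0000] k=[97 70 24 3 3 0 0 0 0 0]
t=5: x=[93.5579 66.9694 26.1936 5.2258 2.6554 0.3318 0.0000 0.0000 0.0000 0.0000] k=[93 65 26 8 0 4 0 0 0 0]
t=6: x=[89.2838 62.8071 27.7328 8.9611 1.3127 3.1369 0.4473 0.0000 0.0000 0.0000] k=[89 59 26 14 0 6 0 0 0 0]
t=7: x=[84.9136 57.6529 27.7328 13.5799 2.1879 4.7050 0.6710 0.0000 0.0000 0.0000] k=[89 59 24 15 2 7 0 0 0 0]
t=8: x=[84.9136 57.4319 26.3021 14.3504 3.9586 5.7101 0.7828 0.0000 0.0000 0.0000] k=[90 58 21 17 4 4 6 0 0 0]
t=9: x=[85.7200 56.4277 24.1040 15.7832 5.4012 4.2427 5.2012 0.6782 0.0000 0.0000] k=[88 51 21 19 5 7 4 2 0 0]
t=10: x=[83.0861 50.7386 23.5622 17.4342 6.7246 6.4839 4.1759 2.0545 0.2285 0.0000] k=[82 54 20 12 8 8 0 0 5 0]
t=11: x=[77.9309 52.3087 22.3611 12.2567 8.3966 7.1571 0.8946 0.5652 4.0458 0.5773] k=[73 54 19 17 5 10 1 0 2 5]
t=12: x=[69.7421 51.2085 22.1348 15.6745 6.8341 8.5035 1.9108 0.3391 2.1904 4.8925] k=[71 53 21 18 3 14 6 0 7 2]
t=13: x=[67.8194 50.4289 23.6706 16.4455 5.8290 11.9690 6.3176 1.4692 5.8884 2.6742] k=[64 53 19 20 9 17 3 0 10 5]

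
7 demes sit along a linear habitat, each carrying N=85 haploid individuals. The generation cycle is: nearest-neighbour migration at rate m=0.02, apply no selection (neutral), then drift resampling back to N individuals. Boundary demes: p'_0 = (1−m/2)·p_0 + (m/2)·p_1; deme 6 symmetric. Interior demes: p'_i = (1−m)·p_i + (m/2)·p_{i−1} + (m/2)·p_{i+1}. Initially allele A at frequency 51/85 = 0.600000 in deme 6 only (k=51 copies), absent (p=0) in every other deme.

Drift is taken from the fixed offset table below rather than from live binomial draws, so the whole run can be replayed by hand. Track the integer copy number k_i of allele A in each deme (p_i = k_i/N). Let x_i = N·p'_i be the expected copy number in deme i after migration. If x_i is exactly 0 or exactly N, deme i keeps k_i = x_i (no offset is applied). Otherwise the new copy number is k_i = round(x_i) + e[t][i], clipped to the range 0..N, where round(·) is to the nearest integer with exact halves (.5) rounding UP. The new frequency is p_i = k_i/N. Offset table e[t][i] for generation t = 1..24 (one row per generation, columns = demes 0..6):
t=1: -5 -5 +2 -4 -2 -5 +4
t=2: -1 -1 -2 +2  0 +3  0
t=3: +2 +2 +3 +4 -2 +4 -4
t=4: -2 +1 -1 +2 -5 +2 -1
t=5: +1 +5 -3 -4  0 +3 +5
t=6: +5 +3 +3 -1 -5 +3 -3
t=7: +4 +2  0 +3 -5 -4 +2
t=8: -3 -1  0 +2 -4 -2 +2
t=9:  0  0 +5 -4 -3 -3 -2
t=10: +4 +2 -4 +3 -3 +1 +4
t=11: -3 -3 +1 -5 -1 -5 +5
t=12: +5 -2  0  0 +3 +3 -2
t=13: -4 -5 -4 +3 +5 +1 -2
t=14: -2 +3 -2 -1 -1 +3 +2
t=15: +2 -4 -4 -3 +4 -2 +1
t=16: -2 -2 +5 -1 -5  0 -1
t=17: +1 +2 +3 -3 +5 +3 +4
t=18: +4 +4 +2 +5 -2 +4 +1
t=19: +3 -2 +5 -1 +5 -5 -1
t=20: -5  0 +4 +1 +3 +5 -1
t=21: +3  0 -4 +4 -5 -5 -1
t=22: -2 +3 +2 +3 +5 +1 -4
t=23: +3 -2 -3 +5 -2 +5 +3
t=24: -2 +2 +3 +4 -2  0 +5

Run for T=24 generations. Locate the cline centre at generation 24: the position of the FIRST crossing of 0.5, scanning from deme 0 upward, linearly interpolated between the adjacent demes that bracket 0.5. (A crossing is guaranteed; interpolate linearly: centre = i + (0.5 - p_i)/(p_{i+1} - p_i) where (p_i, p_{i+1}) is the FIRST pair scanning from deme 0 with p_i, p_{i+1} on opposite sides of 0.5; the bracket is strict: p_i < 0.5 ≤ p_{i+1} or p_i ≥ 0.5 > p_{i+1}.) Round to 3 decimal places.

t=0: k=[0 0 0 0 0 0 51]
t=1: x=[0.0000 0.0000 0.0000 0.0000 0.0000 0.5100 50.4900] k=[0 0 0 0 0 0 54]
t=2: x=[0.0000 0.0000 0.0000 0.0000 0.0000 0.5400 53.4600] k=[0 0 0 0 0 4 53]
t=3: x=[0.0000 0.0000 0.0000 0.0000 0.0400 4.4500 52.5100] k=[0 0 0 0 0 8 49]
t=4: x=[0.0000 0.0000 0.0000 0.0000 0.0800 8.3300 48.5900] k=[0 0 0 0 0 10 48]
t=5: x=[0.0000 0.0000 0.0000 0.0000 0.1000 10.2800 47.6200] k=[0 0 0 0 0 13 53]
t=6: x=[0.0000 0.0000 0.0000 0.0000 0.1300 13.2700 52.6000] k=[0 0 0 0 0 16 50]
t=7: x=[0.0000 0.0000 0.0000 0.0000 0.1600 16.1800 49.6600] k=[0 0 0 0 0 12 52]
t=8: x=[0.0000 0.0000 0.0000 0.0000 0.1200 12.2800 51.6000] k=[0 0 0 0 0 10 54]
t=9: x=[0.0000 0.0000 0.0000 0.0000 0.1000 10.3400 53.5600] k=[0 0 0 0 0 7 52]
t=10: x=[0.0000 0.0000 0.0000 0.0000 0.0700 7.3800 51.5500] k=[0 0 0 0 0 8 56]
t=11: x=[0.0000 0.0000 0.0000 0.0000 0.0800 8.4000 55.5200] k=[0 0 0 0 0 3 61]
t=12: x=[0.0000 0.0000 0.0000 0.0000 0.0300 3.5500 60.4200] k=[0 0 0 0 3 7 58]
t=13: x=[0.0000 0.0000 0.0000 0.0300 3.0100 7.4700 57.4900] k=[0 0 0 3 8 8 55]
t=14: x=[0.0000 0.0000 0.0300 3.0200 7.9500 8.4700 54.5300] k=[0 0 0 2 7 11 57]
t=15: x=[0.0000 0.0000 0.0200 2.0300 6.9900 11.4200 56.5400] k=[0 0 0 0 11 9 58]
t=16: x=[0.0000 0.0000 0.0000 0.1100 10.8700 9.5100 57.5100] k=[0 0 0 0 6 10 57]
t=17: x=[0.0000 0.0000 0.0000 0.0600 5.9800 10.4300 56.5300] k=[0 0 0 0 11 13 61]
t=18: x=[0.0000 0.0000 0.0000 0.1100 10.9100 13.4600 60.5200] k=[0 0 0 5 9 17 62]
t=19: x=[0.0000 0.0000 0.0500 4.9900 9.0400 17.3700 61.5500] k=[0 0 5 4 14 12 61]
t=20: x=[0.0000 0.0500 4.9400 4.1100 13.8800 12.5100 60.5100] k=[0 0 9 5 17 18 60]
t=21: x=[0.0000 0.0900 8.8700 5.1600 16.8900 18.4100 59.5800] k=[0 0 5 9 12 13 59]
t=22: x=[0.0000 0.0500 4.9900 8.9900 11.9800 13.4500 58.5400] k=[0 3 7 12 17 14 55]
t=23: x=[0.0300 3.0100 7.0100 12.0000 16.9200 14.4400 54.5900] k=[3 1 4 17 15 19 58]
t=24: x=[2.9800 1.0500 4.1000 16.8500 15.0600 19.3500 57.6100] k=[1 3 7 21 13 19 63]

5.534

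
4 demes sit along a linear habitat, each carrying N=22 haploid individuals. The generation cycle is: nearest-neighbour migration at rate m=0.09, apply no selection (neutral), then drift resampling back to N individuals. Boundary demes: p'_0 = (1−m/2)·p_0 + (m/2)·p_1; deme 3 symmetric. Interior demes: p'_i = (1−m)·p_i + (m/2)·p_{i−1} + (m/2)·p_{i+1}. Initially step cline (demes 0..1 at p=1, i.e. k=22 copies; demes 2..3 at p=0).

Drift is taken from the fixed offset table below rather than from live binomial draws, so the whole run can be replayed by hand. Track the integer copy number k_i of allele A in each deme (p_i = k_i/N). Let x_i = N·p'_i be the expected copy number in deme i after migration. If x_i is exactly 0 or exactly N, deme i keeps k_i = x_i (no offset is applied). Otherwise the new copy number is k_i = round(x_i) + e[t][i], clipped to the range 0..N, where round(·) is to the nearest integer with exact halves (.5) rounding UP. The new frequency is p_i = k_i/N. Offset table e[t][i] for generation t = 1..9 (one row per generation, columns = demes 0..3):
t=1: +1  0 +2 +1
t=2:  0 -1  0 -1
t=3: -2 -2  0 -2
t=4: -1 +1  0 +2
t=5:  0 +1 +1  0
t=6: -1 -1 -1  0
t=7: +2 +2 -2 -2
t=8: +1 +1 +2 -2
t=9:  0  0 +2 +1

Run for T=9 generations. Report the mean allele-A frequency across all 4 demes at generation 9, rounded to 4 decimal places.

t=0: k=[22 22 0 0]
t=1: x=[22.0000 21.0100 0.9900 0.0000] k=[22 21 3 0]
t=2: x=[21.9550 20.2350 3.6750 0.1350] k=[22 19 4 0]
t=3: x=[21.8650 18.4600 4.4950 0.1800] k=[20 16 4 0]
t=4: x=[19.8200 15.6400 4.3600 0.1800] k=[19 17 4 2]
t=5: x=[18.9100 16.5050 4.4950 2.0900] k=[19 18 5 2]
t=6: x=[18.9550 17.4600 5.4500 2.1350] k=[18 16 4 2]
t=7: x=[17.9100 15.5500 4.4500 2.0900] k=[20 18 2 0]
t=8: x=[19.9100 17.3700 2.6300 0.0900] k=[21 18 5 0]
t=9: x=[20.8650 17.5500 5.3600 0.2250] k=[21 18 7 1]

0.5341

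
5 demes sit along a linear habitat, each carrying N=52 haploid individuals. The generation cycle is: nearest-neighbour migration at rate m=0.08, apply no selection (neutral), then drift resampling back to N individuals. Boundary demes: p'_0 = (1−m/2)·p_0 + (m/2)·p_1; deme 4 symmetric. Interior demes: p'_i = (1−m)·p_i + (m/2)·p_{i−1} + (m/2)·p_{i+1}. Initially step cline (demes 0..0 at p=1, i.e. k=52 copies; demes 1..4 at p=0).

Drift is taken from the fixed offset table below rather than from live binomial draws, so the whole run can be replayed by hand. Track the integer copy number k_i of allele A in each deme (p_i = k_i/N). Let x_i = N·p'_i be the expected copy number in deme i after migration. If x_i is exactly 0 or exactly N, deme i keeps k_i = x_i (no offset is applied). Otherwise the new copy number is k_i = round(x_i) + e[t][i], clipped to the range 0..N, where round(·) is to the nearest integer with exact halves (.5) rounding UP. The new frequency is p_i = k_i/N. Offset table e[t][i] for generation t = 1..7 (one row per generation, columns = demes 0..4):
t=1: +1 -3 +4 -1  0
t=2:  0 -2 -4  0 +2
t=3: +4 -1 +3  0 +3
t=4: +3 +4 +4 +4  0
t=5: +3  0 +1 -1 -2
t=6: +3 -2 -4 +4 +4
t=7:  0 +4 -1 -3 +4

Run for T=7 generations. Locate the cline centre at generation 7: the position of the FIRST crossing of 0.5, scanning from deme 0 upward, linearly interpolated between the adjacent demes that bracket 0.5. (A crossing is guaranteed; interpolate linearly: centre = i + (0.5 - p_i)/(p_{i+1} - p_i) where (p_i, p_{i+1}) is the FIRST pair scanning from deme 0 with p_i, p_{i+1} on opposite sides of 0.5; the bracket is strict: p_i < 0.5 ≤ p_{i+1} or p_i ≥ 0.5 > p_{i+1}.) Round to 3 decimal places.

t=0: k=[52 0 0 0 0]
t=1: x=[49.9200 2.0800 0.0000 0.0000 0.0000] k=[51 0 0 0 0]
t=2: x=[48.9600 2.0400 0.0000 0.0000 0.0000] k=[49 0 0 0 0]
t=3: x=[47.0400 1.9600 0.0000 0.0000 0.0000] k=[51 1 0 0 0]
t=4: x=[49.0000 2.9600 0.0400 0.0000 0.0000] k=[52 7 4 0 0]
t=5: x=[50.2000 8.6800 3.9600 0.1600 0.0000] k=[52 9 5 0 0]
t=6: x=[50.2800 10.5600 4.9600 0.2000 0.0000] k=[52 9 1 4 0]
t=7: x=[50.2800 10.4000 1.4400 3.7200 0.1600] k=[50 14 0 1 4]

0.667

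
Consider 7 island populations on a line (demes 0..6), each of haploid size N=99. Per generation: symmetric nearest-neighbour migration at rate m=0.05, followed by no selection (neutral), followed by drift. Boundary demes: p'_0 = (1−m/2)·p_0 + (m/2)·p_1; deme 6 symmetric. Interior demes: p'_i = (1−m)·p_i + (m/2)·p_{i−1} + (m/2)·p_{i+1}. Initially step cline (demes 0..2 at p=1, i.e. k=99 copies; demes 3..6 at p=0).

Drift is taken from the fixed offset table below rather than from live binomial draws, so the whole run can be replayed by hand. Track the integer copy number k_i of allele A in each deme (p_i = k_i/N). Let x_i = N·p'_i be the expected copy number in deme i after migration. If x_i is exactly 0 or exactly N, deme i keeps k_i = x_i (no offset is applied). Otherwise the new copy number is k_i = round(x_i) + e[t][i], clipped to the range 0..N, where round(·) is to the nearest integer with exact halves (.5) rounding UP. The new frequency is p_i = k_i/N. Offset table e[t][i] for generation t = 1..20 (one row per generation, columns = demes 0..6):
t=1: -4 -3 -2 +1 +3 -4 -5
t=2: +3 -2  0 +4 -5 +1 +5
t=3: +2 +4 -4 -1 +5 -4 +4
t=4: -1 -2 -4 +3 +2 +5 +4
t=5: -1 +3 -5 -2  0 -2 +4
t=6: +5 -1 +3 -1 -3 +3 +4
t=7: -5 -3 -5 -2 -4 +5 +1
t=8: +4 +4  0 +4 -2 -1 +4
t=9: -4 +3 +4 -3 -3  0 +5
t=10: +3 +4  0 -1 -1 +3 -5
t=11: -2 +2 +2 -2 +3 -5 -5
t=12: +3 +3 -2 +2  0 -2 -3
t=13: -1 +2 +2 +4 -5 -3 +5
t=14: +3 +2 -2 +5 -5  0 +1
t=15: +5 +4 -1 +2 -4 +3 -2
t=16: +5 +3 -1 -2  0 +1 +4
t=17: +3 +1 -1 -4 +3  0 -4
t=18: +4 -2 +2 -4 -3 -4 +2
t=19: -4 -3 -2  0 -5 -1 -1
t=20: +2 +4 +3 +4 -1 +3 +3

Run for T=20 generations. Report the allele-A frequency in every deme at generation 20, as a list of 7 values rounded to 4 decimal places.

[0.9798, 0.9596, 0.6970, 0.2828, 0.0000, 0.0505, 0.1313]

t=0: k=[99 99 99 0 0 0 0]
t=1: x=[99.0000 99.0000 96.5250 2.4750 0.0000 0.0000 0.0000] k=[99 99 95 3 0 0 0]
t=2: x=[99.0000 98.9000 92.8000 5.2250 0.0750 0.0000 0.0000] k=[99 97 93 9 0 0 0]
t=3: x=[98.9500 96.9500 91.0000 10.8750 0.2250 0.0000 0.0000] k=[99 99 87 10 5 0 0]
t=4: x=[99.0000 98.7000 85.3750 11.8000 5.0000 0.1250 0.0000] k=[99 97 81 15 7 5 0]
t=5: x=[98.9500 96.6500 79.7500 16.4500 7.1500 4.9250 0.1250] k=[98 99 75 14 7 3 4]
t=6: x=[98.0250 98.3750 74.0750 15.3500 7.0750 3.1250 3.9750] k=[99 97 77 14 4 6 8]
t=7: x=[98.9500 96.5500 75.9250 15.3250 4.3000 6.0000 7.9500] k=[94 94 71 13 0 11 9]
t=8: x=[94.0000 93.4250 70.1250 14.1250 0.6000 10.6750 9.0500] k=[98 97 70 18 0 10 13]
t=9: x=[97.9750 96.3500 69.3750 18.8500 0.7000 9.8250 12.9250] k=[94 99 73 16 0 10 18]
t=10: x=[94.1250 98.2250 72.2250 17.0250 0.6500 9.9500 17.8000] k=[97 99 72 16 0 13 13]
t=11: x=[97.0500 98.2750 71.2750 17.0000 0.7250 12.6750 13.0000] k=[95 99 73 15 4 8 8]
t=12: x=[95.1000 98.2500 72.2000 16.1750 4.3750 7.9000 8.0000] k=[98 99 70 18 4 6 5]
t=13: x=[98.0250 98.2500 69.4250 18.9500 4.4000 5.9250 5.0250] k=[97 99 71 23 0 3 10]
t=14: x=[97.0500 98.2500 70.5000 23.6250 0.6500 3.1000 9.8250] k=[99 99 69 29 0 3 11]
t=15: x=[99.0000 98.2500 68.7500 29.2750 0.8000 3.1250 10.8000] k=[99 99 68 31 0 6 9]
t=16: x=[99.0000 98.2250 67.8500 31.1500 0.9250 5.9250 8.9250] k=[99 99 67 29 1 7 13]
t=17: x=[99.0000 98.2000 66.8500 29.2500 1.8500 7.0000 12.8500] k=[99 99 66 25 5 7 9]
t=18: x=[99.0000 98.1750 65.8000 25.5250 5.5500 7.0000 8.9500] k=[99 96 68 22 3 3 11]
t=19: x=[98.9250 95.3750 67.5500 22.6750 3.4750 3.2000 10.8000] k=[95 92 66 23 0 2 10]
t=20: x=[94.9250 91.4250 65.5750 23.5000 0.6250 2.1500 9.8000] k=[97 95 69 28 0 5 13]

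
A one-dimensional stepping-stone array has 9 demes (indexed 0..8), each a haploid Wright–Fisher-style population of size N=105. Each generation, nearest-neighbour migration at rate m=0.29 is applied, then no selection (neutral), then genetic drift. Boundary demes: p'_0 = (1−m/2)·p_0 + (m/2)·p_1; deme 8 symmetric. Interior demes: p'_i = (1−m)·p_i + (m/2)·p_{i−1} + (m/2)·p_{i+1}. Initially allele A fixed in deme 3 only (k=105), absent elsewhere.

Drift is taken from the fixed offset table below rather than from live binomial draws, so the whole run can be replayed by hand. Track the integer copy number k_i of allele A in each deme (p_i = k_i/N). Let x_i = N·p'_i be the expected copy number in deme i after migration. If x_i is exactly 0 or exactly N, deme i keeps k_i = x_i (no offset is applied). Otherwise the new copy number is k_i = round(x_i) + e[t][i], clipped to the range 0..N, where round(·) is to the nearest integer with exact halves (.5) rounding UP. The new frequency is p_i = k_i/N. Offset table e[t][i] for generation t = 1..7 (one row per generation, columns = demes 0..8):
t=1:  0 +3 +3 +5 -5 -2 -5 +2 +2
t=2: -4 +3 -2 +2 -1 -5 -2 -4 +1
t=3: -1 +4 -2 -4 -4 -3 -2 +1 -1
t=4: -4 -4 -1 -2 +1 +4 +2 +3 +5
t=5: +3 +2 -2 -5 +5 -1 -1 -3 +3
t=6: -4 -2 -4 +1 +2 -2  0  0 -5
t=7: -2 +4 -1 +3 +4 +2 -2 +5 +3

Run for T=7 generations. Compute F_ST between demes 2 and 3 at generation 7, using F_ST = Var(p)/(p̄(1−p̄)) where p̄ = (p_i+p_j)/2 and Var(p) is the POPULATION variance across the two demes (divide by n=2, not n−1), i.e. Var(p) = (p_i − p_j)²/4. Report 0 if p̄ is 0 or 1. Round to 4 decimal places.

t=0: k=[0 0 0 105 0 0 0 0 0]
t=1: x=[0.0000 0.0000 15.2250 74.5500 15.2250 0.0000 0.0000 0.0000 0.0000] k=[0 0 18 80 10 0 0 0 0]
t=2: x=[0.0000 2.6100 24.3800 60.8600 18.7000 1.4500 0.0000 0.0000 0.0000] k=[0 6 22 63 18 0 0 0 0]
t=3: x=[0.8700 7.4500 25.6250 50.5300 21.9150 2.6100 0.0000 0.0000 0.0000] k=[0 11 24 47 18 0 0 0 0]
t=4: x=[1.5950 11.2900 25.4500 39.4600 19.5950 2.6100 0.0000 0.0000 0.0000] k=[0 7 24 37 21 7 0 0 0]
t=5: x=[1.0150 8.4500 23.4200 32.7950 21.2900 8.0150 1.0150 0.0000 0.0000] k=[4 10 21 28 26 7 0 0 0]
t=6: x=[4.8700 10.7250 20.4200 26.6950 23.5350 8.7400 1.0150 0.0000 0.0000] k=[1 9 16 28 26 7 1 0 0]
t=7: x=[2.1600 8.8550 16.7250 25.9700 23.5350 8.8850 1.7250 0.1450 0.0000] k=[0 13 16 29 28 11 0 5 0]

0.0228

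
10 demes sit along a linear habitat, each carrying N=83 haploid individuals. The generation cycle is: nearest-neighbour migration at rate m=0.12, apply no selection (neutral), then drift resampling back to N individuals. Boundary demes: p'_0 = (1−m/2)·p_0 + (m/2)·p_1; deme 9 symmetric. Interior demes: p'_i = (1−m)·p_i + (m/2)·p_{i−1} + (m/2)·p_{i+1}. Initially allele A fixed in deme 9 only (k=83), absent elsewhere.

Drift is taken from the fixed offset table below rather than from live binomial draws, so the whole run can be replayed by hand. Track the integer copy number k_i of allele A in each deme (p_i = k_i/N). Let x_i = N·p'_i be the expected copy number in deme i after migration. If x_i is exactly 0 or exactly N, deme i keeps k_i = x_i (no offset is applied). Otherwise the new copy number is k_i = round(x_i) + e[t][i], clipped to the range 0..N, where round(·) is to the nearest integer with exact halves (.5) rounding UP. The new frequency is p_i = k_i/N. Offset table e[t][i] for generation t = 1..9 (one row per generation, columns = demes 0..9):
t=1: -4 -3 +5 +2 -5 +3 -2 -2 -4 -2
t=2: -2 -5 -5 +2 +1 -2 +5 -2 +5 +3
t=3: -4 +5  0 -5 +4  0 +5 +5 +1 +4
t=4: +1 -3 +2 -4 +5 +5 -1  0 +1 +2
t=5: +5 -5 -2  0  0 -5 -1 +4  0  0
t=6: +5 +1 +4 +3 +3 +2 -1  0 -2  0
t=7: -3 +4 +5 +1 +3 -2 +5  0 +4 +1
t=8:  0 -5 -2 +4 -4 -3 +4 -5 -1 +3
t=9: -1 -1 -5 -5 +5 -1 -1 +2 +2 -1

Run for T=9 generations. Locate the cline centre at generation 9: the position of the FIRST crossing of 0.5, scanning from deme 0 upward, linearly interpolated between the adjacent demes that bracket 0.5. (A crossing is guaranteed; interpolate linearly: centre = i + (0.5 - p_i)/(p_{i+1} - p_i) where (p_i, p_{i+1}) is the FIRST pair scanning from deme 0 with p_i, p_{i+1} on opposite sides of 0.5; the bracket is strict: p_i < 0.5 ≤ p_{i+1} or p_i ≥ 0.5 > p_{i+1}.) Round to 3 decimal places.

8.348

t=0: k=[0 0 0 0 0 0 0 0 0 83]
t=1: x=[0.0000 0.0000 0.0000 0.0000 0.0000 0.0000 0.0000 0.0000 4.9800 78.0200] k=[0 0 0 0 0 0 0 0 1 76]
t=2: x=[0.0000 0.0000 0.0000 0.0000 0.0000 0.0000 0.0000 0.0600 5.4400 71.5000] k=[0 0 0 0 0 0 0 0 10 75]
t=3: x=[0.0000 0.0000 0.0000 0.0000 0.0000 0.0000 0.0000 0.6000 13.3000 71.1000] k=[0 0 0 0 0 0 0 6 14 75]
t=4: x=[0.0000 0.0000 0.0000 0.0000 0.0000 0.0000 0.3600 6.1200 17.1800 71.3400] k=[0 0 0 0 0 0 0 6 18 73]
t=5: x=[0.0000 0.0000 0.0000 0.0000 0.0000 0.0000 0.3600 6.3600 20.5800 69.7000] k=[0 0 0 0 0 0 0 10 21 70]
t=6: x=[0.0000 0.0000 0.0000 0.0000 0.0000 0.0000 0.6000 10.0600 23.2800 67.0600] k=[0 0 0 0 0 0 0 10 21 67]
t=7: x=[0.0000 0.0000 0.0000 0.0000 0.0000 0.0000 0.6000 10.0600 23.1000 64.2400] k=[0 0 0 0 0 0 6 10 27 65]
t=8: x=[0.0000 0.0000 0.0000 0.0000 0.0000 0.3600 5.8800 10.7800 28.2600 62.7200] k=[0 0 0 0 0 0 10 6 27 66]
t=9: x=[0.0000 0.0000 0.0000 0.0000 0.0000 0.6000 9.1600 7.5000 28.0800 63.6600] k=[0 0 0 0 0 0 8 10 30 63]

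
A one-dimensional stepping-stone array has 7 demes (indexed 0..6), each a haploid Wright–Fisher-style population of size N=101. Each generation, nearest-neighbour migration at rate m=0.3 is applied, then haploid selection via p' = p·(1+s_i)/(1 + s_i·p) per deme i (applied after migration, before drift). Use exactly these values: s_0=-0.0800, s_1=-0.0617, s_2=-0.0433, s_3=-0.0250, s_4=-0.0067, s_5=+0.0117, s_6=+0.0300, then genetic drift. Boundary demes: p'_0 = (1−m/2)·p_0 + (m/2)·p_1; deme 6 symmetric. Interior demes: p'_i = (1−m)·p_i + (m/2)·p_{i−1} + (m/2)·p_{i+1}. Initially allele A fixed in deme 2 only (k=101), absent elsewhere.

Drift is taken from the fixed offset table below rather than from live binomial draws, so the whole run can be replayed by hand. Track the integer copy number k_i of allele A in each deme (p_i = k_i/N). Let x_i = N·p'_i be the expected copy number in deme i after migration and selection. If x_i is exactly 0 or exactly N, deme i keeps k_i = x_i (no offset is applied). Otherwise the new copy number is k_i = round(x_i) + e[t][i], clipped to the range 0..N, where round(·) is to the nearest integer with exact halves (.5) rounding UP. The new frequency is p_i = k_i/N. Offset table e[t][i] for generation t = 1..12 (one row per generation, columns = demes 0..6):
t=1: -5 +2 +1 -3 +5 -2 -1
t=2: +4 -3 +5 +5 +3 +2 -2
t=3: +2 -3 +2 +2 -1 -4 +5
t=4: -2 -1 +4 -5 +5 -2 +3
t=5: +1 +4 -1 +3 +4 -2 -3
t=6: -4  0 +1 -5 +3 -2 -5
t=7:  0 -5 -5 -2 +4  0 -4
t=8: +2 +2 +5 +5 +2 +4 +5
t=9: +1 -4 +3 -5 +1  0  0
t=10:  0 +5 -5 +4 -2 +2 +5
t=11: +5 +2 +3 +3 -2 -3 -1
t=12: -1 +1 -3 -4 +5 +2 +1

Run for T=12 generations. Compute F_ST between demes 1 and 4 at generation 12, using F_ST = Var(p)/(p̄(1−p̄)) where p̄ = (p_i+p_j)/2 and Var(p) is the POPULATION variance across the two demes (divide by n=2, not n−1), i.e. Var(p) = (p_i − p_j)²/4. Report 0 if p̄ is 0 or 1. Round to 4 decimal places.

t=0: k=[0 0 101 0 0 0 0]
t=1: x=[0.0000 14.3480 69.7529 14.8269 0.0000 0.0000 0.0000] k=[0 16 71 12 0 0 0]
t=2: x=[2.2122 20.7792 52.7859 18.6617 1.7882 0.0000 0.0000] k=[6 18 58 24 5 0 0]
t=3: x=[7.2206 21.1166 45.7899 25.7611 7.0558 0.7587 0.0000] k=[9 18 48 28 6 0 0]
t=4: x=[9.6007 20.1048 39.4310 27.1940 8.3484 0.9104 0.0000] k=[8 19 43 22 13 0 0]
t=5: x=[8.9464 19.9122 35.2278 23.3425 12.3271 1.9724 0.0000] k=[10 24 34 26 16 0 0]
t=6: x=[11.2397 22.2746 30.3520 25.2179 15.0139 2.4274 0.0000] k=[7 22 31 20 18 0 0]
t=7: x=[8.5728 20.0567 27.1131 20.9268 15.5115 2.7307 0.0000] k=[9 15 22 19 20 3 0]
t=8: x=[9.1800 14.3480 19.7862 19.2032 17.2038 5.1566 0.4634] k=[11 16 25 24 19 9 5]
t=9: x=[10.9116 15.7353 22.7113 22.9479 18.1497 10.0044 5.7584] k=[12 12 26 18 19 10 6]
t=10: x=[11.1459 13.3450 21.9305 18.9570 17.4030 10.8622 6.7847] k=[11 18 17 23 15 13 12]
t=11: x=[11.1928 15.9269 17.4031 20.4835 15.8101 13.2836 12.4695] k=[16 18 20 23 14 10 11]
t=12: x=[15.1921 17.0772 19.4455 20.7790 14.6655 10.8622 11.1396] k=[14 18 16 17 20 13 12]

0.0006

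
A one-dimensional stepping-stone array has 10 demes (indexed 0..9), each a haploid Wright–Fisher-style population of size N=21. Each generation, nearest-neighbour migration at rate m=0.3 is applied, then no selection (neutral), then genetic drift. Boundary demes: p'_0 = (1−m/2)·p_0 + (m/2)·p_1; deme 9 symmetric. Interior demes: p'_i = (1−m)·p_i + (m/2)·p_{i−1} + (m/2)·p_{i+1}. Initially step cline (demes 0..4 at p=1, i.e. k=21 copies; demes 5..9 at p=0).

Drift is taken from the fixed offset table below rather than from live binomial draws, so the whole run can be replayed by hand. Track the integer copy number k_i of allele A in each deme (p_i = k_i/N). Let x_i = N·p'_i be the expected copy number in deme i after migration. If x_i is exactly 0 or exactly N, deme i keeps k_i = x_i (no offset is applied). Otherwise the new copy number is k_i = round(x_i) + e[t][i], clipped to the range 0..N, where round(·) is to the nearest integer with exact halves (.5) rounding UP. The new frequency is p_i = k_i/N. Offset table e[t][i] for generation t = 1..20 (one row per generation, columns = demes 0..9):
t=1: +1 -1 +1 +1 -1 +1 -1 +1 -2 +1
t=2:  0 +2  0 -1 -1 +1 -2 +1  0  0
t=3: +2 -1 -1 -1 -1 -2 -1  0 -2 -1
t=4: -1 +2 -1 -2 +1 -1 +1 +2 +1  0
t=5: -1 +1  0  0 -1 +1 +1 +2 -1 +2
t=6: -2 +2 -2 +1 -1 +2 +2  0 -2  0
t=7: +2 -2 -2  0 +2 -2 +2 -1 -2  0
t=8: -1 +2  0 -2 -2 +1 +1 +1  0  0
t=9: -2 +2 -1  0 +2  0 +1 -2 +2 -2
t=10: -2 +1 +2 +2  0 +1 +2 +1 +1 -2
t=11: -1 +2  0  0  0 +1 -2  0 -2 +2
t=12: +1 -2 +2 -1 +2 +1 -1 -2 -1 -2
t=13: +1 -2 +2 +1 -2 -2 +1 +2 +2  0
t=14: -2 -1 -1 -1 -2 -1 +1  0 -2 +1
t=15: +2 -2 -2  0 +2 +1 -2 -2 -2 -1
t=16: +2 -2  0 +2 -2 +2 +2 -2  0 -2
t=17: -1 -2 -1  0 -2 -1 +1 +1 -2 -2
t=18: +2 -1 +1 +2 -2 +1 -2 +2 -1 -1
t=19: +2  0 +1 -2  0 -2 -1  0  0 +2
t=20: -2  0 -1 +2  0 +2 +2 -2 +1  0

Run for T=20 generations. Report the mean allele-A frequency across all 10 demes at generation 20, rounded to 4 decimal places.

0.4476

t=0: k=[21 21 21 21 21 0 0 0 0 0]
t=1: x=[21.0000 21.0000 21.0000 21.0000 17.8500 3.1500 0.0000 0.0000 0.0000 0.0000] k=[21 21 21 21 17 4 0 0 0 0]
t=2: x=[21.0000 21.0000 21.0000 20.4000 15.6500 5.3500 0.6000 0.0000 0.0000 0.0000] k=[21 21 21 19 15 6 0 0 0 0]
t=3: x=[21.0000 21.0000 20.7000 18.7000 14.2500 6.4500 0.9000 0.0000 0.0000 0.0000] k=[21 21 20 18 13 4 0 0 0 0]
t=4: x=[21.0000 20.8500 19.8500 17.5500 12.4000 4.7500 0.6000 0.0000 0.0000 0.0000] k=[21 21 19 16 13 4 2 0 0 0]
t=5: x=[21.0000 20.7000 18.8500 16.0000 12.1000 5.0500 2.0000 0.3000 0.0000 0.0000] k=[21 21 19 16 11 6 3 2 0 0]
t=6: x=[21.0000 20.7000 18.8500 15.7000 11.0000 6.3000 3.3000 1.8500 0.3000 0.0000] k=[21 21 17 17 10 8 5 2 0 0]
t=7: x=[21.0000 20.4000 17.6000 15.9500 10.7500 7.8500 5.0000 2.1500 0.3000 0.0000] k=[21 18 16 16 13 6 7 1 0 0]
t=8: x=[20.5500 18.1500 16.3000 15.5500 12.4000 7.2000 5.9500 1.7500 0.1500 0.0000] k=[20 20 16 14 10 8 7 3 0 0]
t=9: x=[20.0000 19.4000 16.3000 13.7000 10.3000 8.1500 6.5500 3.1500 0.4500 0.0000] k=[18 21 15 14 12 8 8 1 2 0]
t=10: x=[18.4500 19.6500 15.7500 13.8500 11.7000 8.6000 6.9500 2.2000 1.5500 0.3000] k=[16 21 18 16 12 10 9 3 3 0]
t=11: x=[16.7500 19.8000 18.1500 15.7000 12.3000 10.1500 8.2500 3.9000 2.5500 0.4500] k=[16 21 18 16 12 11 6 4 1 2]
t=12: x=[16.7500 19.8000 18.1500 15.7000 12.4500 10.4000 6.4500 3.8500 1.6000 1.8500] k=[18 18 20 15 14 11 5 2 1 0]
t=13: x=[18.0000 18.3000 18.9500 15.6000 13.7000 10.5500 5.4500 2.3000 1.0000 0.1500] k=[19 16 21 17 12 9 6 4 3 0]
t=14: x=[18.5500 17.2000 19.6500 16.8500 12.3000 9.0000 6.1500 4.1500 2.7000 0.4500] k=[17 16 19 16 10 8 7 4 1 1]
t=15: x=[16.8500 16.6000 18.1000 15.5500 10.6000 8.1500 6.7000 4.0000 1.4500 1.0000] k=[19 15 16 16 13 9 5 2 0 0]
t=16: x=[18.4000 15.7500 15.8500 15.5500 12.8500 9.0000 5.1500 2.1500 0.3000 0.0000] k=[20 14 16 18 11 11 7 0 0 0]
t=17: x=[19.1000 15.2000 16.0000 16.6500 12.0500 10.4000 6.5500 1.0500 0.0000 0.0000] k=[18 13 15 17 10 9 8 2 0 0]
t=18: x=[17.2500 14.0500 15.0000 15.6500 10.9000 9.0000 7.2500 2.6000 0.3000 0.0000] k=[19 13 16 18 9 10 5 5 0 0]
t=19: x=[18.1000 14.3500 15.8500 16.3500 10.5000 9.1000 5.7500 4.2500 0.7500 0.0000] k=[20 14 17 14 11 7 5 4 1 0]
t=20: x=[19.1000 15.3500 16.1000 14.0000 10.8500 7.3000 5.1500 3.7000 1.3000 0.1500] k=[17 15 15 16 11 9 7 2 2 0]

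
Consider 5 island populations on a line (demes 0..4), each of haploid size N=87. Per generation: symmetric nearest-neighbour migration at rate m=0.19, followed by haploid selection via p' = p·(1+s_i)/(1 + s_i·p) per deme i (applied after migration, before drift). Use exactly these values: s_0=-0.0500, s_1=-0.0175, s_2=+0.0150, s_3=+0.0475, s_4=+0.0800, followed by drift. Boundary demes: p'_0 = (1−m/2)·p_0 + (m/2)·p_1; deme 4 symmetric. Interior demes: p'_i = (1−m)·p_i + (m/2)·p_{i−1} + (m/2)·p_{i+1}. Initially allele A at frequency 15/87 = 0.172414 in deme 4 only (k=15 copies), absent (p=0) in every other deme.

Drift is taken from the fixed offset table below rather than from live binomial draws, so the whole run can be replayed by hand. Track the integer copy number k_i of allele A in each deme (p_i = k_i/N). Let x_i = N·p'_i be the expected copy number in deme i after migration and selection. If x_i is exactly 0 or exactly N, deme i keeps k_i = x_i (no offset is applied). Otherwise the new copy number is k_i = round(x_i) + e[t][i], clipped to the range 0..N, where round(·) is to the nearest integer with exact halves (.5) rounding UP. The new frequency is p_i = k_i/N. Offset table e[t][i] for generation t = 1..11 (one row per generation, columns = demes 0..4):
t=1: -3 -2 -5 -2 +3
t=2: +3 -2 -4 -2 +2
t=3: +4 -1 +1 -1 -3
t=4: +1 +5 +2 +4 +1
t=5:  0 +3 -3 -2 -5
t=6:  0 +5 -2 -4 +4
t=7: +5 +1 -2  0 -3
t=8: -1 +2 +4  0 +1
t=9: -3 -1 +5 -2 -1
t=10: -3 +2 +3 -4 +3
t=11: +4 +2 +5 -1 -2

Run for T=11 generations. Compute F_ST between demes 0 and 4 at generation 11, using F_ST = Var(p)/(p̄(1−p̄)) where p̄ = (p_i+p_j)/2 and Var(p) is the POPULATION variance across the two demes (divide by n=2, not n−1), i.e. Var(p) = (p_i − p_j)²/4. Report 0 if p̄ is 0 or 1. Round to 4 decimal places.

t=0: k=[0 0 0 0 15]
t=1: x=[0.0000 0.0000 0.0000 1.4915 14.4802] k=[0 0 0 0 17]
t=2: x=[0.0000 0.0000 0.0000 1.6902 16.3840] k=[0 0 0 0 18]
t=3: x=[0.0000 0.0000 0.0000 1.7896 17.3336] k=[0 0 0 1 14]
t=4: x=[0.0000 0.0000 0.0964 2.2390 13.6263] k=[0 0 2 6 15]
t=5: x=[0.0000 0.1867 2.2220 6.7587 15.0805] k=[0 3 0 5 10]
t=6: x=[0.2708 2.3886 0.7713 5.2232 10.1977] k=[0 7 0 1 14]
t=7: x=[0.6320 5.5771 0.7713 2.2390 13.6263] k=[6 7 0 2 11]
t=8: x=[5.8106 6.1385 0.8677 2.7875 10.8553] k=[5 8 5 3 12]
t=9: x=[5.0360 7.3109 5.1669 4.2278 11.9145] k=[2 6 10 2 11]
t=10: x=[2.2641 5.9021 8.9792 3.7793 10.8553] k=[0 8 12 0 14]
t=11: x=[0.7223 7.4981 10.6180 2.5838 13.5260] k=[5 9 16 2 12]

0.0184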